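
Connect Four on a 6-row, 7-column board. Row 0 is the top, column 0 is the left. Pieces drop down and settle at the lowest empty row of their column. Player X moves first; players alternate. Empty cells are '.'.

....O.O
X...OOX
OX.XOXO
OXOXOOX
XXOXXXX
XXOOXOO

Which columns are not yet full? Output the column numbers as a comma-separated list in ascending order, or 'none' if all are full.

Answer: 0,1,2,3,5

Derivation:
col 0: top cell = '.' → open
col 1: top cell = '.' → open
col 2: top cell = '.' → open
col 3: top cell = '.' → open
col 4: top cell = 'O' → FULL
col 5: top cell = '.' → open
col 6: top cell = 'O' → FULL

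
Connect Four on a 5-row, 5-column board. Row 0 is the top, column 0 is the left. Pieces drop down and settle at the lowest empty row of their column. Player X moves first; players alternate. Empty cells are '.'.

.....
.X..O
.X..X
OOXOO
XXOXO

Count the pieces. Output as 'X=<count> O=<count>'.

X=7 O=7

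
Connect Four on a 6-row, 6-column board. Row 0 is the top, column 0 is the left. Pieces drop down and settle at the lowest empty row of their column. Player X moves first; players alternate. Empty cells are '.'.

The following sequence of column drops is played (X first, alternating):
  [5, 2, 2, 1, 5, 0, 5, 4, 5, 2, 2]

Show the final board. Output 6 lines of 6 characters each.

Move 1: X drops in col 5, lands at row 5
Move 2: O drops in col 2, lands at row 5
Move 3: X drops in col 2, lands at row 4
Move 4: O drops in col 1, lands at row 5
Move 5: X drops in col 5, lands at row 4
Move 6: O drops in col 0, lands at row 5
Move 7: X drops in col 5, lands at row 3
Move 8: O drops in col 4, lands at row 5
Move 9: X drops in col 5, lands at row 2
Move 10: O drops in col 2, lands at row 3
Move 11: X drops in col 2, lands at row 2

Answer: ......
......
..X..X
..O..X
..X..X
OOO.OX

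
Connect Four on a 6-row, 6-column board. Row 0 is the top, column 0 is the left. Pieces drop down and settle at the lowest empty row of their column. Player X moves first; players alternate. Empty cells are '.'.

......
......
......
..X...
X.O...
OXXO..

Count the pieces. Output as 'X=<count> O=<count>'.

X=4 O=3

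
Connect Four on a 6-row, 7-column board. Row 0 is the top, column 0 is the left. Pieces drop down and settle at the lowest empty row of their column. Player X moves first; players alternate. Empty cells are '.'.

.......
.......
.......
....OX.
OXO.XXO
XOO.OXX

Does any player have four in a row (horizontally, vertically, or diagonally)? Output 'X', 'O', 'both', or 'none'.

none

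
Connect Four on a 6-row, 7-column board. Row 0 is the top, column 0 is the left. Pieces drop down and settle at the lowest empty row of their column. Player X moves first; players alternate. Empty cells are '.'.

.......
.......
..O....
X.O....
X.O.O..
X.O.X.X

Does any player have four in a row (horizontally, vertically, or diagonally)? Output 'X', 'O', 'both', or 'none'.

O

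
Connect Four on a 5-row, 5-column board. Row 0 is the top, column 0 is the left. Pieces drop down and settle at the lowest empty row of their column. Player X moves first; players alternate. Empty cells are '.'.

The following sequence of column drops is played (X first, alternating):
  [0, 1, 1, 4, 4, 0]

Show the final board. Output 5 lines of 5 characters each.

Answer: .....
.....
.....
OX..X
XO..O

Derivation:
Move 1: X drops in col 0, lands at row 4
Move 2: O drops in col 1, lands at row 4
Move 3: X drops in col 1, lands at row 3
Move 4: O drops in col 4, lands at row 4
Move 5: X drops in col 4, lands at row 3
Move 6: O drops in col 0, lands at row 3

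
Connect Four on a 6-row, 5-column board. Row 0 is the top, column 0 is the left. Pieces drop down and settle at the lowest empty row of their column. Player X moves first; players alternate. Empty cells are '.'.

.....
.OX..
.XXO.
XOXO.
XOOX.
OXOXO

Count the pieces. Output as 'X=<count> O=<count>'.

X=9 O=9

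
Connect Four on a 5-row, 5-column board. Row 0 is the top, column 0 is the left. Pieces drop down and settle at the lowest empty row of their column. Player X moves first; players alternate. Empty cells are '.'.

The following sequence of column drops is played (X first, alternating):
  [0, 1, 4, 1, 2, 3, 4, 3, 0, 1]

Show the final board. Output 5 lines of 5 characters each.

Answer: .....
.....
.O...
XO.OX
XOXOX

Derivation:
Move 1: X drops in col 0, lands at row 4
Move 2: O drops in col 1, lands at row 4
Move 3: X drops in col 4, lands at row 4
Move 4: O drops in col 1, lands at row 3
Move 5: X drops in col 2, lands at row 4
Move 6: O drops in col 3, lands at row 4
Move 7: X drops in col 4, lands at row 3
Move 8: O drops in col 3, lands at row 3
Move 9: X drops in col 0, lands at row 3
Move 10: O drops in col 1, lands at row 2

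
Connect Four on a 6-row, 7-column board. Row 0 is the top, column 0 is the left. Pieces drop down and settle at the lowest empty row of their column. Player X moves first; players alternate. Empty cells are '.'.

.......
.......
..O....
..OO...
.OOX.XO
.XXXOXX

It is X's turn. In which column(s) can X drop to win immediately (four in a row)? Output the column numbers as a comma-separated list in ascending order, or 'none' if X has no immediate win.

Answer: 0

Derivation:
col 0: drop X → WIN!
col 1: drop X → no win
col 2: drop X → no win
col 3: drop X → no win
col 4: drop X → no win
col 5: drop X → no win
col 6: drop X → no win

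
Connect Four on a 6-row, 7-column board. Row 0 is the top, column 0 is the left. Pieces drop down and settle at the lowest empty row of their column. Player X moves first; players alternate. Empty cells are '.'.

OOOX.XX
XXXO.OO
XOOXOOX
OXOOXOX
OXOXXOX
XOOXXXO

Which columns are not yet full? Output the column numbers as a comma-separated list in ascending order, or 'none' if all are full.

Answer: 4

Derivation:
col 0: top cell = 'O' → FULL
col 1: top cell = 'O' → FULL
col 2: top cell = 'O' → FULL
col 3: top cell = 'X' → FULL
col 4: top cell = '.' → open
col 5: top cell = 'X' → FULL
col 6: top cell = 'X' → FULL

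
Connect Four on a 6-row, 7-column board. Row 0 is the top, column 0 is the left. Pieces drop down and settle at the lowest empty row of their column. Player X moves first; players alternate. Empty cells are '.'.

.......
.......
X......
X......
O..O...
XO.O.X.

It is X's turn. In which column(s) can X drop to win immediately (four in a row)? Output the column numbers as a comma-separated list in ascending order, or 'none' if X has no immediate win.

col 0: drop X → no win
col 1: drop X → no win
col 2: drop X → no win
col 3: drop X → no win
col 4: drop X → no win
col 5: drop X → no win
col 6: drop X → no win

Answer: none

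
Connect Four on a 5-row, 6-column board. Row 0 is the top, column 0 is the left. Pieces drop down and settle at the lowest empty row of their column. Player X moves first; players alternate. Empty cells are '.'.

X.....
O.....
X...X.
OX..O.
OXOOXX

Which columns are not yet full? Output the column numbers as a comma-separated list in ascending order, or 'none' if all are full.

Answer: 1,2,3,4,5

Derivation:
col 0: top cell = 'X' → FULL
col 1: top cell = '.' → open
col 2: top cell = '.' → open
col 3: top cell = '.' → open
col 4: top cell = '.' → open
col 5: top cell = '.' → open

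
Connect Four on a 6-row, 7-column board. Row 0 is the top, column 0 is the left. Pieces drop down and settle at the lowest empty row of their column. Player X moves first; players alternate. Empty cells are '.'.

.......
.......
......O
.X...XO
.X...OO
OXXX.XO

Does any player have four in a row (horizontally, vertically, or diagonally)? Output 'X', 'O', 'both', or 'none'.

O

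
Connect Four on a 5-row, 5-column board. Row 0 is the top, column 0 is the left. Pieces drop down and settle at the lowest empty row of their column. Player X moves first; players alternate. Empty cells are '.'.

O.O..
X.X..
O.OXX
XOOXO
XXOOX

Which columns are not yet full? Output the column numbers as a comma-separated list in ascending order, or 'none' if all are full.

col 0: top cell = 'O' → FULL
col 1: top cell = '.' → open
col 2: top cell = 'O' → FULL
col 3: top cell = '.' → open
col 4: top cell = '.' → open

Answer: 1,3,4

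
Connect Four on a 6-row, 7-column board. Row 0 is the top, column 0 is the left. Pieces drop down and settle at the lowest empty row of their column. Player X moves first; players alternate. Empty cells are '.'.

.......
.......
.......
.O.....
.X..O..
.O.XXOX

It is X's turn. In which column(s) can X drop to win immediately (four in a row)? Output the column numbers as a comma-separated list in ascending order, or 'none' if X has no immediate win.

col 0: drop X → no win
col 1: drop X → no win
col 2: drop X → no win
col 3: drop X → no win
col 4: drop X → no win
col 5: drop X → no win
col 6: drop X → no win

Answer: none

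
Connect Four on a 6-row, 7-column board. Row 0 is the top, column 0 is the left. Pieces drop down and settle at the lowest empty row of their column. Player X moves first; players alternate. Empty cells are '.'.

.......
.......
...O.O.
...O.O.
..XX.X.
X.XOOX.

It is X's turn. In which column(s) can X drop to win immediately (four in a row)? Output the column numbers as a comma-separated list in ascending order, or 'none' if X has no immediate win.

Answer: 4

Derivation:
col 0: drop X → no win
col 1: drop X → no win
col 2: drop X → no win
col 3: drop X → no win
col 4: drop X → WIN!
col 5: drop X → no win
col 6: drop X → no win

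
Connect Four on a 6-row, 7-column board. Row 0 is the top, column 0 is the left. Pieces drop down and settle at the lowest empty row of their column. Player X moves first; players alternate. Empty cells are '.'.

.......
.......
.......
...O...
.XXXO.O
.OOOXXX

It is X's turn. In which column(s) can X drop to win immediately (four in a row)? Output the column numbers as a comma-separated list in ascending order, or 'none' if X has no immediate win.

Answer: none

Derivation:
col 0: drop X → no win
col 1: drop X → no win
col 2: drop X → no win
col 3: drop X → no win
col 4: drop X → no win
col 5: drop X → no win
col 6: drop X → no win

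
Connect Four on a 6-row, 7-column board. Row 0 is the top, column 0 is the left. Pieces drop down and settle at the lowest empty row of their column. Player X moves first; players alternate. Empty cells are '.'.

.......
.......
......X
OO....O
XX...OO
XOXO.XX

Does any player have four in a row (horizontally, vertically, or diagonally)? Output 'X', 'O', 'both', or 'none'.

none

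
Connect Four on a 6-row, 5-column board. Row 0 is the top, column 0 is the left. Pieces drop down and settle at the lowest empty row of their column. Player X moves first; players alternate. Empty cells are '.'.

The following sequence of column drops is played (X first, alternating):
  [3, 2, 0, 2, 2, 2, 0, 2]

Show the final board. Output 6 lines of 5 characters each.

Answer: .....
..O..
..O..
..X..
X.O..
X.OX.

Derivation:
Move 1: X drops in col 3, lands at row 5
Move 2: O drops in col 2, lands at row 5
Move 3: X drops in col 0, lands at row 5
Move 4: O drops in col 2, lands at row 4
Move 5: X drops in col 2, lands at row 3
Move 6: O drops in col 2, lands at row 2
Move 7: X drops in col 0, lands at row 4
Move 8: O drops in col 2, lands at row 1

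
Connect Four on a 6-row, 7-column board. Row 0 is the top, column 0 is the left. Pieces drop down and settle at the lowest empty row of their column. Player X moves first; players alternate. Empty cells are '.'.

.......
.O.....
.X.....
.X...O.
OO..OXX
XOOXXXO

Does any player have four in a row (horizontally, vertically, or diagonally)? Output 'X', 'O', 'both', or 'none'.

none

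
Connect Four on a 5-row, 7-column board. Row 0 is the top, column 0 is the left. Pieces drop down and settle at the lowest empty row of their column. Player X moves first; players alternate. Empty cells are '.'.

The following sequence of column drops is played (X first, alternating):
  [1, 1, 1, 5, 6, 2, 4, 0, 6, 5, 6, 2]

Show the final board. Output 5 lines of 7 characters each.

Answer: .......
.......
.X....X
.OO..OX
OXO.XOX

Derivation:
Move 1: X drops in col 1, lands at row 4
Move 2: O drops in col 1, lands at row 3
Move 3: X drops in col 1, lands at row 2
Move 4: O drops in col 5, lands at row 4
Move 5: X drops in col 6, lands at row 4
Move 6: O drops in col 2, lands at row 4
Move 7: X drops in col 4, lands at row 4
Move 8: O drops in col 0, lands at row 4
Move 9: X drops in col 6, lands at row 3
Move 10: O drops in col 5, lands at row 3
Move 11: X drops in col 6, lands at row 2
Move 12: O drops in col 2, lands at row 3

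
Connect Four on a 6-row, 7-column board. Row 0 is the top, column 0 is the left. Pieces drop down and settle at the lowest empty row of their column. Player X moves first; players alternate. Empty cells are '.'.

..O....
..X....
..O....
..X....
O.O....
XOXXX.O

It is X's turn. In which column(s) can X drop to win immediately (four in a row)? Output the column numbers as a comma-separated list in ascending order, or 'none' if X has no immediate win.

col 0: drop X → no win
col 1: drop X → no win
col 3: drop X → no win
col 4: drop X → no win
col 5: drop X → WIN!
col 6: drop X → no win

Answer: 5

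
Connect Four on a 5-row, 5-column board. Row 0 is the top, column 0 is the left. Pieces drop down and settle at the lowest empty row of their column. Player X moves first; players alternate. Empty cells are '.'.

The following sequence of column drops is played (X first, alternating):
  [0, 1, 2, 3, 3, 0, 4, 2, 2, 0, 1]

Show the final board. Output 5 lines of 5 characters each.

Answer: .....
.....
O.X..
OXOX.
XOXOX

Derivation:
Move 1: X drops in col 0, lands at row 4
Move 2: O drops in col 1, lands at row 4
Move 3: X drops in col 2, lands at row 4
Move 4: O drops in col 3, lands at row 4
Move 5: X drops in col 3, lands at row 3
Move 6: O drops in col 0, lands at row 3
Move 7: X drops in col 4, lands at row 4
Move 8: O drops in col 2, lands at row 3
Move 9: X drops in col 2, lands at row 2
Move 10: O drops in col 0, lands at row 2
Move 11: X drops in col 1, lands at row 3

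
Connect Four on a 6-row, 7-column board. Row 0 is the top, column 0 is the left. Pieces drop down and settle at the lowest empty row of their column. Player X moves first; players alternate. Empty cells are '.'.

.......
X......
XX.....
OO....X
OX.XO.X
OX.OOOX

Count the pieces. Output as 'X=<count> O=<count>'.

X=9 O=8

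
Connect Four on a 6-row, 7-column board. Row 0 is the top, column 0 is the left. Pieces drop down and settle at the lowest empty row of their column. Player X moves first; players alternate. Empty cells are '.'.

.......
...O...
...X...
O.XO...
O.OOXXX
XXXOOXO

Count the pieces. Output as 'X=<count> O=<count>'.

X=9 O=9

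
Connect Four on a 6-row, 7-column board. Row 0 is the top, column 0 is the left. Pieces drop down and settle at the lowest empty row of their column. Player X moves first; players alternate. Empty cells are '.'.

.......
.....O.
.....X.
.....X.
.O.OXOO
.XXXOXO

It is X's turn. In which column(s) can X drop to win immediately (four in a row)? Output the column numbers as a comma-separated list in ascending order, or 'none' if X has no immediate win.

Answer: 0

Derivation:
col 0: drop X → WIN!
col 1: drop X → no win
col 2: drop X → no win
col 3: drop X → no win
col 4: drop X → no win
col 5: drop X → no win
col 6: drop X → no win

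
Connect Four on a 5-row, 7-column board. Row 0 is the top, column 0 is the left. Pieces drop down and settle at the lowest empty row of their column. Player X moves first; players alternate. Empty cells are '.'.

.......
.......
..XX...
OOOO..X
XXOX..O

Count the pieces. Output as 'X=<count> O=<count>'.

X=6 O=6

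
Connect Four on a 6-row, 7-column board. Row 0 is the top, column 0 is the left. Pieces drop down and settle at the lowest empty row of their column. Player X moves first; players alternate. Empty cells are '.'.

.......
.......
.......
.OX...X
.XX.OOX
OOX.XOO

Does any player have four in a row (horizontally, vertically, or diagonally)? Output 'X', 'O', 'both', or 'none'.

none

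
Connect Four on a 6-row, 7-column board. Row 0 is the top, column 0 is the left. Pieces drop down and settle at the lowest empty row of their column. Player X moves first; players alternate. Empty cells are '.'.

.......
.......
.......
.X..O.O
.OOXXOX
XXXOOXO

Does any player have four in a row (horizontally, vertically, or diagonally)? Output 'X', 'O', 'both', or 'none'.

none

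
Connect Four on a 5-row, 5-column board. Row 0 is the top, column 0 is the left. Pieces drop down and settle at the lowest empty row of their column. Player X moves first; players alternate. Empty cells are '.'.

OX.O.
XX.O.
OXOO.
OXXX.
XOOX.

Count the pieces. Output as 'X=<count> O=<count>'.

X=9 O=9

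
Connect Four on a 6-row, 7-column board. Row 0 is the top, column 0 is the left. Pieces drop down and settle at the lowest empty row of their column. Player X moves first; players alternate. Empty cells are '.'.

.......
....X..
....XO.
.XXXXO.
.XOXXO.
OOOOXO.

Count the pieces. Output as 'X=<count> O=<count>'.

X=10 O=9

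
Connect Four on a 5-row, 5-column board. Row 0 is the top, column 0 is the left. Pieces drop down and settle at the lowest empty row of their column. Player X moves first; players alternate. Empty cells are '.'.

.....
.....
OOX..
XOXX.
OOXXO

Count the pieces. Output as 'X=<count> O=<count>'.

X=6 O=6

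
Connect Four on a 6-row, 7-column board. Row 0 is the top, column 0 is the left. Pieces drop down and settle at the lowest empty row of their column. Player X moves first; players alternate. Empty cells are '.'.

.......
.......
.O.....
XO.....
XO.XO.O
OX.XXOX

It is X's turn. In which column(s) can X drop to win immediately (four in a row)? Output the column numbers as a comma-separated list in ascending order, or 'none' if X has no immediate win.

Answer: 2

Derivation:
col 0: drop X → no win
col 1: drop X → no win
col 2: drop X → WIN!
col 3: drop X → no win
col 4: drop X → no win
col 5: drop X → no win
col 6: drop X → no win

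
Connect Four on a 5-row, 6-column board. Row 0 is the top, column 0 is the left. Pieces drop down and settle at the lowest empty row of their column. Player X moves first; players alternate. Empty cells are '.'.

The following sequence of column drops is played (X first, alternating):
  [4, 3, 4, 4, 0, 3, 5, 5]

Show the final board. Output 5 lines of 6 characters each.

Answer: ......
......
....O.
...OXO
X..OXX

Derivation:
Move 1: X drops in col 4, lands at row 4
Move 2: O drops in col 3, lands at row 4
Move 3: X drops in col 4, lands at row 3
Move 4: O drops in col 4, lands at row 2
Move 5: X drops in col 0, lands at row 4
Move 6: O drops in col 3, lands at row 3
Move 7: X drops in col 5, lands at row 4
Move 8: O drops in col 5, lands at row 3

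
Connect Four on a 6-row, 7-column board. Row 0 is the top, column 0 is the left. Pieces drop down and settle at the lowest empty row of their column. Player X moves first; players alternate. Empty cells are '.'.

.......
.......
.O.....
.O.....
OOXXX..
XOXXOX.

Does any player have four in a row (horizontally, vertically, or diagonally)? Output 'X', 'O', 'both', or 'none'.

O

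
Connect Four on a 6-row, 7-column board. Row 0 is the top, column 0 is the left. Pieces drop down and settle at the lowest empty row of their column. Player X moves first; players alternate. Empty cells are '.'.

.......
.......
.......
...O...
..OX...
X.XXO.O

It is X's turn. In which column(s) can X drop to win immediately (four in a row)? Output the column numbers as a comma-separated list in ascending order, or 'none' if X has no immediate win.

col 0: drop X → no win
col 1: drop X → WIN!
col 2: drop X → no win
col 3: drop X → no win
col 4: drop X → no win
col 5: drop X → no win
col 6: drop X → no win

Answer: 1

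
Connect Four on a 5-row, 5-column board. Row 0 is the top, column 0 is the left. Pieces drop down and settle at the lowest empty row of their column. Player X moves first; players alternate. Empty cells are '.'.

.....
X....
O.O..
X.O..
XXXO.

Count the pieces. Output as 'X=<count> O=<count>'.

X=5 O=4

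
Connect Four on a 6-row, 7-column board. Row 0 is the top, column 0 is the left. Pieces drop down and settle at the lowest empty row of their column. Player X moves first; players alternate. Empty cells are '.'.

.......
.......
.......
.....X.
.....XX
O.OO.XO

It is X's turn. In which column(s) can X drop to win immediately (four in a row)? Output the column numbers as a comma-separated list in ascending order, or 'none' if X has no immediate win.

Answer: 5

Derivation:
col 0: drop X → no win
col 1: drop X → no win
col 2: drop X → no win
col 3: drop X → no win
col 4: drop X → no win
col 5: drop X → WIN!
col 6: drop X → no win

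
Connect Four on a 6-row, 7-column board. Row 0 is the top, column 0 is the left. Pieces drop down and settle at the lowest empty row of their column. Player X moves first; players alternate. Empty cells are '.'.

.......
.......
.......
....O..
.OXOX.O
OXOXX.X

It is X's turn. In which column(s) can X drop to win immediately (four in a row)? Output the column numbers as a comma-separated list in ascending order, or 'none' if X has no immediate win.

col 0: drop X → no win
col 1: drop X → no win
col 2: drop X → no win
col 3: drop X → no win
col 4: drop X → no win
col 5: drop X → WIN!
col 6: drop X → no win

Answer: 5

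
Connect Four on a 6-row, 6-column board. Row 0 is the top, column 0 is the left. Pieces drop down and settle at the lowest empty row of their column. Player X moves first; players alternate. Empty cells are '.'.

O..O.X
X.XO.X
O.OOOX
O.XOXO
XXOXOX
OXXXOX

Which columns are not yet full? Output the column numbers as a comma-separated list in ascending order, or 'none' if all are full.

Answer: 1,2,4

Derivation:
col 0: top cell = 'O' → FULL
col 1: top cell = '.' → open
col 2: top cell = '.' → open
col 3: top cell = 'O' → FULL
col 4: top cell = '.' → open
col 5: top cell = 'X' → FULL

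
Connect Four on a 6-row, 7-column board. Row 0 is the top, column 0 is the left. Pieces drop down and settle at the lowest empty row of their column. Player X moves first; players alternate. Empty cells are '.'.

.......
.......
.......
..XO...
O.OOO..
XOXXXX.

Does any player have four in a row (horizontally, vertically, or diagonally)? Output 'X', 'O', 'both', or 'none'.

X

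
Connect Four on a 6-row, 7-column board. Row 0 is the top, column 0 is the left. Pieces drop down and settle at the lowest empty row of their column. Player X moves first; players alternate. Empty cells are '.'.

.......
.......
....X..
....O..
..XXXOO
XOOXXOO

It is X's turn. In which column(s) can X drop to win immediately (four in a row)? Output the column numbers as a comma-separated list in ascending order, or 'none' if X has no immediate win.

col 0: drop X → no win
col 1: drop X → WIN!
col 2: drop X → no win
col 3: drop X → no win
col 4: drop X → no win
col 5: drop X → no win
col 6: drop X → no win

Answer: 1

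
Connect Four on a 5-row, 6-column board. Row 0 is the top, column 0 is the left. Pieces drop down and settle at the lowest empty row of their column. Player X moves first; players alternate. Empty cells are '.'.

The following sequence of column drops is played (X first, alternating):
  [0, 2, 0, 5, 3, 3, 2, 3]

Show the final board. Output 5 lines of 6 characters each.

Move 1: X drops in col 0, lands at row 4
Move 2: O drops in col 2, lands at row 4
Move 3: X drops in col 0, lands at row 3
Move 4: O drops in col 5, lands at row 4
Move 5: X drops in col 3, lands at row 4
Move 6: O drops in col 3, lands at row 3
Move 7: X drops in col 2, lands at row 3
Move 8: O drops in col 3, lands at row 2

Answer: ......
......
...O..
X.XO..
X.OX.O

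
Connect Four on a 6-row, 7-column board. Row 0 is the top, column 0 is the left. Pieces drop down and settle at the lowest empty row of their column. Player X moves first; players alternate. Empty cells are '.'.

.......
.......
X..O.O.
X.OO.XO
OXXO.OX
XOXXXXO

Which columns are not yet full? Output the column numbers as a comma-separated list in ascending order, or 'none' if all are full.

col 0: top cell = '.' → open
col 1: top cell = '.' → open
col 2: top cell = '.' → open
col 3: top cell = '.' → open
col 4: top cell = '.' → open
col 5: top cell = '.' → open
col 6: top cell = '.' → open

Answer: 0,1,2,3,4,5,6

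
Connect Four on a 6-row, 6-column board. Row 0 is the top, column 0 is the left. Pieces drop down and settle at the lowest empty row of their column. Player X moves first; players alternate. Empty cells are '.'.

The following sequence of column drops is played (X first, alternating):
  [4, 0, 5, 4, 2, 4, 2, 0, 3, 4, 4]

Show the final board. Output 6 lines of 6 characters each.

Move 1: X drops in col 4, lands at row 5
Move 2: O drops in col 0, lands at row 5
Move 3: X drops in col 5, lands at row 5
Move 4: O drops in col 4, lands at row 4
Move 5: X drops in col 2, lands at row 5
Move 6: O drops in col 4, lands at row 3
Move 7: X drops in col 2, lands at row 4
Move 8: O drops in col 0, lands at row 4
Move 9: X drops in col 3, lands at row 5
Move 10: O drops in col 4, lands at row 2
Move 11: X drops in col 4, lands at row 1

Answer: ......
....X.
....O.
....O.
O.X.O.
O.XXXX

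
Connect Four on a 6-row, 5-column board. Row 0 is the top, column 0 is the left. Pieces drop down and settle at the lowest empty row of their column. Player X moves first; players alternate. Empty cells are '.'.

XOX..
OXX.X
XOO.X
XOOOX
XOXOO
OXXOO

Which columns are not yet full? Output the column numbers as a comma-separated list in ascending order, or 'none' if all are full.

Answer: 3,4

Derivation:
col 0: top cell = 'X' → FULL
col 1: top cell = 'O' → FULL
col 2: top cell = 'X' → FULL
col 3: top cell = '.' → open
col 4: top cell = '.' → open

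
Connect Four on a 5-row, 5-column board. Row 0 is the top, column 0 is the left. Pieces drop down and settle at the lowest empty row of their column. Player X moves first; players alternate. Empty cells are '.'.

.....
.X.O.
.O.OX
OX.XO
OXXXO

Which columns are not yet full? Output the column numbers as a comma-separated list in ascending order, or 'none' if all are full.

col 0: top cell = '.' → open
col 1: top cell = '.' → open
col 2: top cell = '.' → open
col 3: top cell = '.' → open
col 4: top cell = '.' → open

Answer: 0,1,2,3,4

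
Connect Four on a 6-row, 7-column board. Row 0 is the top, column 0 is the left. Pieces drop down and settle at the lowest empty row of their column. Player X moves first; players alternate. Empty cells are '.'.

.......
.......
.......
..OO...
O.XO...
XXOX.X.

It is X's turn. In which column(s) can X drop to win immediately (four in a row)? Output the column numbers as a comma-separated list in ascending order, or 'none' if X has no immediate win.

col 0: drop X → no win
col 1: drop X → no win
col 2: drop X → no win
col 3: drop X → no win
col 4: drop X → no win
col 5: drop X → no win
col 6: drop X → no win

Answer: none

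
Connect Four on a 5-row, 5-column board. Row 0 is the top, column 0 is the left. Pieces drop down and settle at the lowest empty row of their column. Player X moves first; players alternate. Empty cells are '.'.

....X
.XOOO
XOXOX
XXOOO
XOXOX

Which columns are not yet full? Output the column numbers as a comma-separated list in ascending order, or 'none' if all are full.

Answer: 0,1,2,3

Derivation:
col 0: top cell = '.' → open
col 1: top cell = '.' → open
col 2: top cell = '.' → open
col 3: top cell = '.' → open
col 4: top cell = 'X' → FULL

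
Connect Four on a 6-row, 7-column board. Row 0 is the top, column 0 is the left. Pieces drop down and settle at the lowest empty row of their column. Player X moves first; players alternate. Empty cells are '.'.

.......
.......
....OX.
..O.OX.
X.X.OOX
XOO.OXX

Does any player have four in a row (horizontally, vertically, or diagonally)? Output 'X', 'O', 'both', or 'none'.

O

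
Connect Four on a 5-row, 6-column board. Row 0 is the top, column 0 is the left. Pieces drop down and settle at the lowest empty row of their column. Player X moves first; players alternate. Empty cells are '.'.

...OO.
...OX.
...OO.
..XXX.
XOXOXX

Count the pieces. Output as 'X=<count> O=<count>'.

X=8 O=7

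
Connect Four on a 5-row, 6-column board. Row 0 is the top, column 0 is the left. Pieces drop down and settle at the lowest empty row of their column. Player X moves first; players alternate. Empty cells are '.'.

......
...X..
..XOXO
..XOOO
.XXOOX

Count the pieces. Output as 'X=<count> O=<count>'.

X=7 O=7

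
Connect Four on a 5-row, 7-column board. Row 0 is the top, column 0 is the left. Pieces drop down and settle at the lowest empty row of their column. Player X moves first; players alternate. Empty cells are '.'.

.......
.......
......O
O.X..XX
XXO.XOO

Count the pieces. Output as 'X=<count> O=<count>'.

X=6 O=5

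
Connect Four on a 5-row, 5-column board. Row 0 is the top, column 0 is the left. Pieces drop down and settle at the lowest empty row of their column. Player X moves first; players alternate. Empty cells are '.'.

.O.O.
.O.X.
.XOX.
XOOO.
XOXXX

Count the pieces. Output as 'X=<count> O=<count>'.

X=8 O=8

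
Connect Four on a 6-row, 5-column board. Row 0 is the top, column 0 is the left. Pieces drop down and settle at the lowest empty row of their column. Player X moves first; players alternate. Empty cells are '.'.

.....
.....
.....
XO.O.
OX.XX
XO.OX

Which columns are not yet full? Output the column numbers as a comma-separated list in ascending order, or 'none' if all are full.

col 0: top cell = '.' → open
col 1: top cell = '.' → open
col 2: top cell = '.' → open
col 3: top cell = '.' → open
col 4: top cell = '.' → open

Answer: 0,1,2,3,4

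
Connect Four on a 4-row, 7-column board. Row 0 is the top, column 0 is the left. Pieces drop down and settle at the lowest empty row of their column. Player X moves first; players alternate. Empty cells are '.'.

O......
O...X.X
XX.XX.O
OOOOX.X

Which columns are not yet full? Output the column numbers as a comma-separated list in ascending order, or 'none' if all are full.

col 0: top cell = 'O' → FULL
col 1: top cell = '.' → open
col 2: top cell = '.' → open
col 3: top cell = '.' → open
col 4: top cell = '.' → open
col 5: top cell = '.' → open
col 6: top cell = '.' → open

Answer: 1,2,3,4,5,6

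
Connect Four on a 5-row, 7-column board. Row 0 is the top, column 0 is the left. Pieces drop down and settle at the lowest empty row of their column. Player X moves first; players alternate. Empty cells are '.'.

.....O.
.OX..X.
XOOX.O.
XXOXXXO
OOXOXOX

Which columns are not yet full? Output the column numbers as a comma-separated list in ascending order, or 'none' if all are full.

Answer: 0,1,2,3,4,6

Derivation:
col 0: top cell = '.' → open
col 1: top cell = '.' → open
col 2: top cell = '.' → open
col 3: top cell = '.' → open
col 4: top cell = '.' → open
col 5: top cell = 'O' → FULL
col 6: top cell = '.' → open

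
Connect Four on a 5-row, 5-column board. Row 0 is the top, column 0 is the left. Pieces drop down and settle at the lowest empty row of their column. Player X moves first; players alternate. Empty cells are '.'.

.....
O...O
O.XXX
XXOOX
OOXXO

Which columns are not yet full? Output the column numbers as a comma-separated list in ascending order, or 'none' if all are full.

col 0: top cell = '.' → open
col 1: top cell = '.' → open
col 2: top cell = '.' → open
col 3: top cell = '.' → open
col 4: top cell = '.' → open

Answer: 0,1,2,3,4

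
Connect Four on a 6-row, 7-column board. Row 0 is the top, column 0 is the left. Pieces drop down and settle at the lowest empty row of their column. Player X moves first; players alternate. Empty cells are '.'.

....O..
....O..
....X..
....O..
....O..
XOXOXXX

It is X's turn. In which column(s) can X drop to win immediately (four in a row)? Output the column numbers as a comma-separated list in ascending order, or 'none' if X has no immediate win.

Answer: none

Derivation:
col 0: drop X → no win
col 1: drop X → no win
col 2: drop X → no win
col 3: drop X → no win
col 5: drop X → no win
col 6: drop X → no win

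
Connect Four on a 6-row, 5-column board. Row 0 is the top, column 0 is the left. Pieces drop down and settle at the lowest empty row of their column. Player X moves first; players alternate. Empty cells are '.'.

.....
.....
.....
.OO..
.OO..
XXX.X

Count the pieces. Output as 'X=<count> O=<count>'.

X=4 O=4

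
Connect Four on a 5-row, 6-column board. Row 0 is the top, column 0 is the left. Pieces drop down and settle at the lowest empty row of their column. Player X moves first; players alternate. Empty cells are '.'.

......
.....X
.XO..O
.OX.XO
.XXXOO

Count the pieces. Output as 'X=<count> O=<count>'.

X=7 O=6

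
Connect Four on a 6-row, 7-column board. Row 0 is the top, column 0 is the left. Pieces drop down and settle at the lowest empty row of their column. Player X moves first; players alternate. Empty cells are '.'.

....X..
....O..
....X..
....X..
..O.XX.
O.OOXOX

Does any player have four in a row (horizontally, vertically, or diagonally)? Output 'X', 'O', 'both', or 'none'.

X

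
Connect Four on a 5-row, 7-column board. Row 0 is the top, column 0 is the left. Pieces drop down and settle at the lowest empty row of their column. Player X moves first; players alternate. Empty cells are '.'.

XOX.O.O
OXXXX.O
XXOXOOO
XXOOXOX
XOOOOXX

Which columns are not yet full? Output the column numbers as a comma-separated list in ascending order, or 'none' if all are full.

col 0: top cell = 'X' → FULL
col 1: top cell = 'O' → FULL
col 2: top cell = 'X' → FULL
col 3: top cell = '.' → open
col 4: top cell = 'O' → FULL
col 5: top cell = '.' → open
col 6: top cell = 'O' → FULL

Answer: 3,5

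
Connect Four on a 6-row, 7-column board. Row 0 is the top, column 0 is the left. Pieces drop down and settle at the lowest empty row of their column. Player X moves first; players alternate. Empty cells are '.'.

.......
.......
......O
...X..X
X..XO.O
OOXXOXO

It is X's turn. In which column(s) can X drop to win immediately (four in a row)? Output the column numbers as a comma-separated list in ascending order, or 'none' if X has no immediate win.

col 0: drop X → no win
col 1: drop X → no win
col 2: drop X → no win
col 3: drop X → WIN!
col 4: drop X → no win
col 5: drop X → no win
col 6: drop X → no win

Answer: 3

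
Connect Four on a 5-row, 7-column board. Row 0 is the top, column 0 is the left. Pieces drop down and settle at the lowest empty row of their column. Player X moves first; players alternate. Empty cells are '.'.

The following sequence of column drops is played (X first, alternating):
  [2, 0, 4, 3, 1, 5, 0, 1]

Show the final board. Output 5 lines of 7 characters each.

Answer: .......
.......
.......
XO.....
OXXOXO.

Derivation:
Move 1: X drops in col 2, lands at row 4
Move 2: O drops in col 0, lands at row 4
Move 3: X drops in col 4, lands at row 4
Move 4: O drops in col 3, lands at row 4
Move 5: X drops in col 1, lands at row 4
Move 6: O drops in col 5, lands at row 4
Move 7: X drops in col 0, lands at row 3
Move 8: O drops in col 1, lands at row 3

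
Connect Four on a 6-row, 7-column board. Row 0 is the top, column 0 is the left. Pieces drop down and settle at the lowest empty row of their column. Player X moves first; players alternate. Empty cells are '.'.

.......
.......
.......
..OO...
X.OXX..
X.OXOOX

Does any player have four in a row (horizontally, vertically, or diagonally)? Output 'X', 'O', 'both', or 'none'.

none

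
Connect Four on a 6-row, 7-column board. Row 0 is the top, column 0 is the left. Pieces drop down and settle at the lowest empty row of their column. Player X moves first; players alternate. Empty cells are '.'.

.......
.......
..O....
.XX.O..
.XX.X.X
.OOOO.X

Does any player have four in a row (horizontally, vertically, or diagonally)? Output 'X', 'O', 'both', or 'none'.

O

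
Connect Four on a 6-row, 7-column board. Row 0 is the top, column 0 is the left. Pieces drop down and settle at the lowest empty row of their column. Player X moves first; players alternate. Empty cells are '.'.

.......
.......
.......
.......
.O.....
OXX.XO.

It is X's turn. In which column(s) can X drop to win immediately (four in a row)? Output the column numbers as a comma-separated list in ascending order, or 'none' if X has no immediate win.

col 0: drop X → no win
col 1: drop X → no win
col 2: drop X → no win
col 3: drop X → WIN!
col 4: drop X → no win
col 5: drop X → no win
col 6: drop X → no win

Answer: 3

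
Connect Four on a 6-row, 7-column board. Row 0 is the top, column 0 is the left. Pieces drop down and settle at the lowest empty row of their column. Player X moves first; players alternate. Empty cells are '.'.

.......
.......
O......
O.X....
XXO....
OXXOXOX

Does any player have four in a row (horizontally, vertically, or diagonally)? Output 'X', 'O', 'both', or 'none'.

none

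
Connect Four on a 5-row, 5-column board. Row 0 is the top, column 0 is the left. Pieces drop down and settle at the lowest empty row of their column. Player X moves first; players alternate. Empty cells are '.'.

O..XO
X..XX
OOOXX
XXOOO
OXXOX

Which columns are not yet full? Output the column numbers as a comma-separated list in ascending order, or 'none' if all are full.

Answer: 1,2

Derivation:
col 0: top cell = 'O' → FULL
col 1: top cell = '.' → open
col 2: top cell = '.' → open
col 3: top cell = 'X' → FULL
col 4: top cell = 'O' → FULL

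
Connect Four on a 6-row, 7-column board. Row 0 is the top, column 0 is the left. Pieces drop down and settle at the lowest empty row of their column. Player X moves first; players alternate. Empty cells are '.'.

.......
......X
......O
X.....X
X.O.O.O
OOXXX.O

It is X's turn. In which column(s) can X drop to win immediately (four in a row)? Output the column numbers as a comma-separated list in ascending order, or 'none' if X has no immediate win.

col 0: drop X → no win
col 1: drop X → no win
col 2: drop X → no win
col 3: drop X → no win
col 4: drop X → no win
col 5: drop X → WIN!
col 6: drop X → no win

Answer: 5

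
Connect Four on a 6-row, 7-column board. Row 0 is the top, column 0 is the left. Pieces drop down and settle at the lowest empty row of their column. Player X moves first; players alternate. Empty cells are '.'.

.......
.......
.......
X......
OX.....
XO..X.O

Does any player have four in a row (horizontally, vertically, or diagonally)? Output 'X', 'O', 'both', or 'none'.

none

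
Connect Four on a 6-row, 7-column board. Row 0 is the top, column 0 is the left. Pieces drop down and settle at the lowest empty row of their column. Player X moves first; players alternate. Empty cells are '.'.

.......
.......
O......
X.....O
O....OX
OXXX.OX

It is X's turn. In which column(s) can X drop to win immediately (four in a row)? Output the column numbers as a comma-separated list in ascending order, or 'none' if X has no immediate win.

col 0: drop X → no win
col 1: drop X → no win
col 2: drop X → no win
col 3: drop X → no win
col 4: drop X → WIN!
col 5: drop X → no win
col 6: drop X → no win

Answer: 4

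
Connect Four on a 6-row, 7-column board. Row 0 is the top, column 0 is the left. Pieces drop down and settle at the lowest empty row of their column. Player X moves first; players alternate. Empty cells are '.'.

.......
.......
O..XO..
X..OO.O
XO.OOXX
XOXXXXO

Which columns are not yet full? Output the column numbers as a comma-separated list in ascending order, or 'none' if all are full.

Answer: 0,1,2,3,4,5,6

Derivation:
col 0: top cell = '.' → open
col 1: top cell = '.' → open
col 2: top cell = '.' → open
col 3: top cell = '.' → open
col 4: top cell = '.' → open
col 5: top cell = '.' → open
col 6: top cell = '.' → open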